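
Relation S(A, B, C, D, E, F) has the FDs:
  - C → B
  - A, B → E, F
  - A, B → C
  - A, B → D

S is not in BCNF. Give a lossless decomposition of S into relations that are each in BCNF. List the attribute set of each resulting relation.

{A, C, D, E, F}; {B, C}

Candidate keys of the original relation: {A, B}, {A, C}.
{A, B, C, D, E, F}: {C} determines {B, C} here but is not a superkey — split on C → B, giving {B, C} and {A, C, D, E, F}.
{B, C} has no BCNF violation.
{A, C, D, E, F} has no BCNF violation.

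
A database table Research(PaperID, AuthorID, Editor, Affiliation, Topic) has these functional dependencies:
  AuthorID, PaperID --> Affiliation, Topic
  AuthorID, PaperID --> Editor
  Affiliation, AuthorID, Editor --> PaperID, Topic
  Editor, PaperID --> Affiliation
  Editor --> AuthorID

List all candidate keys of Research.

Closure of {Affiliation, Editor} is {Affiliation, AuthorID, Editor, PaperID, Topic}, the whole schema; {Affiliation, Editor} is a candidate key.
Closure of {AuthorID, PaperID} is {Affiliation, AuthorID, Editor, PaperID, Topic}, the whole schema; {AuthorID, PaperID} is a candidate key.
Closure of {Editor, PaperID} is {Affiliation, AuthorID, Editor, PaperID, Topic}, the whole schema; {Editor, PaperID} is a candidate key.
No proper subset of any of these is a key, and no other minimal superkey exists.

{Affiliation, Editor}, {AuthorID, PaperID}, {Editor, PaperID}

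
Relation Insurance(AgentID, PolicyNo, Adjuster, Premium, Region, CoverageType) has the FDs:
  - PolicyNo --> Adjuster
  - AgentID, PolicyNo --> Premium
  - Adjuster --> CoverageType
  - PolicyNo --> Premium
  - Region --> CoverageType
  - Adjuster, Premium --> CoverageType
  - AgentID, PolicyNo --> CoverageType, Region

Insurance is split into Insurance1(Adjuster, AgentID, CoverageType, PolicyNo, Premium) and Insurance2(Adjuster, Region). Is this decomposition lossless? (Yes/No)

No

Insurance1 ∩ Insurance2 = {Adjuster}; its closure under F is {Adjuster, CoverageType}.
Neither Insurance1 nor Insurance2 is contained in that closure, so the decomposition is lossy.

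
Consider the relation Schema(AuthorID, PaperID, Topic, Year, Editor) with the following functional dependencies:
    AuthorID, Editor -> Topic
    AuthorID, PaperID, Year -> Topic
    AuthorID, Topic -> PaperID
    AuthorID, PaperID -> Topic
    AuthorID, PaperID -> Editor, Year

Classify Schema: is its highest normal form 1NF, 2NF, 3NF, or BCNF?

BCNF

Candidate keys: {AuthorID, Editor}, {AuthorID, PaperID}, {AuthorID, Topic}. Prime attributes: {AuthorID, Editor, PaperID, Topic}.
Every FD has a superkey on the left, so the relation is in BCNF.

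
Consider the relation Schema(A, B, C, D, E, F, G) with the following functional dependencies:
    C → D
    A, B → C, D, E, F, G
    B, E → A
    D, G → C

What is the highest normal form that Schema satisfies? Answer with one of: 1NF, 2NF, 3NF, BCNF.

2NF

Candidate keys: {A, B}, {B, E}. Prime attributes: {A, B, E}.
C → D breaks BCNF: {C}⁺ = {C, D}, so {C} is not a superkey.
C → D determines the non-prime attribute {D} from a non-superkey — 3NF is violated.
No proper subset of a key has a non-prime attribute in its closure, so there is no partial dependency; 2NF holds.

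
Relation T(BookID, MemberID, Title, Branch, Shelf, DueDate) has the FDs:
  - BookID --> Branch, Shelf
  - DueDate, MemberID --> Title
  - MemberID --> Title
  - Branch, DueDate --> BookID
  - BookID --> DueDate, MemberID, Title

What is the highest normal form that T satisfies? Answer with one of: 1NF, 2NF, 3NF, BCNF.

Candidate keys: {BookID}, {Branch, DueDate}. Prime attributes: {BookID, Branch, DueDate}.
DueDate, MemberID --> Title breaks BCNF: {DueDate, MemberID}⁺ = {DueDate, MemberID, Title}, so {DueDate, MemberID} is not a superkey.
DueDate, MemberID --> Title has non-prime {Title} on the right and a non-superkey on the left, so 3NF fails.
No non-prime attribute depends on a proper subset of any candidate key, so 2NF holds.

2NF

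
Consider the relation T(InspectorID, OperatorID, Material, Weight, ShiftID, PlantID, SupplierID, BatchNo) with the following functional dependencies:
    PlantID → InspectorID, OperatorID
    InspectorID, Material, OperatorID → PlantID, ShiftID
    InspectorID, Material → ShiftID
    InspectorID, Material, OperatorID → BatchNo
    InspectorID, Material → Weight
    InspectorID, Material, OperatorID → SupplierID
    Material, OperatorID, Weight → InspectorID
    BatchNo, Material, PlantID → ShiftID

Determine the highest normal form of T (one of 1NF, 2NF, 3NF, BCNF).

Candidate keys: {InspectorID, Material, OperatorID}, {Material, OperatorID, Weight}, {Material, PlantID}. Prime attributes: {InspectorID, Material, OperatorID, PlantID, Weight}.
PlantID → InspectorID, OperatorID breaks BCNF: {PlantID}⁺ = {InspectorID, OperatorID, PlantID}, so {PlantID} is not a superkey.
InspectorID, Material → ShiftID determines the non-prime attribute {ShiftID} from a non-superkey — 3NF is violated.
The proper key subset {InspectorID, Material} of {InspectorID, Material, OperatorID} determines non-prime {ShiftID}, so the relation is not even in 2NF.

1NF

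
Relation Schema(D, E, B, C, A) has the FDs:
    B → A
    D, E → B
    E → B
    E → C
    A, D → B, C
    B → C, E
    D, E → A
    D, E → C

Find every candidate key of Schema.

{A, D}, {B, D}, {D, E}

No FD produces {D}, so it must be in every candidate key.
{A, D} is a candidate key since {A, D}⁺ = {A, B, C, D, E} covers every attribute.
{B, D} is a candidate key since {B, D}⁺ = {A, B, C, D, E} covers every attribute.
{D, E} is a candidate key since {D, E}⁺ = {A, B, C, D, E} covers every attribute.
These are minimal and exhaustive — every other superkey contains one of them.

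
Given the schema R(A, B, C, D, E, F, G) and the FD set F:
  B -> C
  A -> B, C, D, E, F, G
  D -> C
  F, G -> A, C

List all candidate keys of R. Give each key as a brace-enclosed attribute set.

{A} is a candidate key since {A}⁺ = {A, B, C, D, E, F, G} covers every attribute.
{F, G} is a candidate key since {F, G}⁺ = {A, B, C, D, E, F, G} covers every attribute.
These are minimal and exhaustive — every other superkey contains one of them.

{A}, {F, G}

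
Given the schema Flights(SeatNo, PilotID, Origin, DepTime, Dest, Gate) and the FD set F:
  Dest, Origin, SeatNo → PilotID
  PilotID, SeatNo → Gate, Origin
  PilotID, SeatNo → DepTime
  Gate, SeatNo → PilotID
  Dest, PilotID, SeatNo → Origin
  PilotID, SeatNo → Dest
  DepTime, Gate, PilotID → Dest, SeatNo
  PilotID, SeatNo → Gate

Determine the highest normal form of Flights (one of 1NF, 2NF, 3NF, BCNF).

BCNF

Candidate keys: {DepTime, Gate, PilotID}, {Dest, Origin, SeatNo}, {Gate, SeatNo}, {PilotID, SeatNo}. Prime attributes: {DepTime, Dest, Gate, Origin, PilotID, SeatNo}.
Each dependency's left side is a superkey — BCNF holds.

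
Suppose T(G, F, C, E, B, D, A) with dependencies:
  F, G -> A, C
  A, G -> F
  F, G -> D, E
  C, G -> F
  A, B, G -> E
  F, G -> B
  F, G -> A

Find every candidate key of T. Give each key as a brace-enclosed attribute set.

{A, G}, {C, G}, {F, G}

Attributes never on any right-hand side: {G} — every candidate key must contain it.
{A, G}⁺ = {A, B, C, D, E, F, G}, which is every attribute, so {A, G} is a candidate key.
{C, G}⁺ = {A, B, C, D, E, F, G}, which is every attribute, so {C, G} is a candidate key.
{F, G}⁺ = {A, B, C, D, E, F, G}, which is every attribute, so {F, G} is a candidate key.
No proper subset of any of these is a key, and no other minimal superkey exists.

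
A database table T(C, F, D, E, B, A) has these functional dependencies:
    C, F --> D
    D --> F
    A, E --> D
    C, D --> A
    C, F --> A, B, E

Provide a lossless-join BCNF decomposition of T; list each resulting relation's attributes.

{A, B, C, E}; {A, D, E}; {D, F}

Candidate keys of the original relation: {A, C, E}, {C, D}, {C, F}.
Within {A, B, C, D, E, F}: {D}⁺ ∩ {A, B, C, D, E, F} = {D, F}, not the whole set, so D --> F violates BCNF; decompose into {D, F} and {A, B, C, D, E}.
{D, F}: every determinant is a superkey — BCNF.
Within {A, B, C, D, E}: {A, E}⁺ ∩ {A, B, C, D, E} = {A, D, E}, not the whole set, so A, E --> D violates BCNF; decompose into {A, D, E} and {A, B, C, E}.
{A, D, E}: every determinant is a superkey — BCNF.
{A, B, C, E}: every determinant is a superkey — BCNF.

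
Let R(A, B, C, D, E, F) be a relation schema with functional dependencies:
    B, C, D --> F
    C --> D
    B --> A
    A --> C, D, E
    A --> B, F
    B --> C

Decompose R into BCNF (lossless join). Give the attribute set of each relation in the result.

Candidate keys of the original relation: {A}, {B}.
In {A, B, C, D, E, F}, {C} is not a superkey ({C}⁺ restricted to this set is {C, D}), so split on C --> D into {C, D} and {A, B, C, E, F}.
{C, D} is in BCNF.
{A, B, C, E, F} is in BCNF.

{A, B, C, E, F}; {C, D}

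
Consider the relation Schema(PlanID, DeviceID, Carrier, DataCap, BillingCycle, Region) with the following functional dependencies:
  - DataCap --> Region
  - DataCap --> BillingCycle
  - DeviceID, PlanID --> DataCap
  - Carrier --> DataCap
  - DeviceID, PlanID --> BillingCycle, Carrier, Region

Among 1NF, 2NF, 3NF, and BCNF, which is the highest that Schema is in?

2NF

Candidate key: {DeviceID, PlanID}. Prime attributes: {DeviceID, PlanID}.
DataCap --> Region breaks BCNF: {DataCap}⁺ = {BillingCycle, DataCap, Region}, so {DataCap} is not a superkey.
Because {Region} is non-prime and the left side of DataCap --> Region is not a superkey, the relation is not in 3NF.
No non-prime attribute depends on a proper subset of any candidate key, so 2NF holds.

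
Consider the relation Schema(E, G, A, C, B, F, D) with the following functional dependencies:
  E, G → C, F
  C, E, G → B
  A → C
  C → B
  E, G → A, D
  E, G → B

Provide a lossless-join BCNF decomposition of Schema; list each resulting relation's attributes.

Candidate key of the original relation: {E, G}.
In {A, B, C, D, E, F, G}, {A} is not a superkey ({A}⁺ restricted to this set is {A, B, C}), so split on A → B, C into {A, B, C} and {A, D, E, F, G}.
In {A, B, C}, {C} is not a superkey ({C}⁺ restricted to this set is {B, C}), so split on C → B into {B, C} and {A, C}.
{B, C} is in BCNF.
{A, C} is in BCNF.
{A, D, E, F, G} is in BCNF.

{A, C}; {A, D, E, F, G}; {B, C}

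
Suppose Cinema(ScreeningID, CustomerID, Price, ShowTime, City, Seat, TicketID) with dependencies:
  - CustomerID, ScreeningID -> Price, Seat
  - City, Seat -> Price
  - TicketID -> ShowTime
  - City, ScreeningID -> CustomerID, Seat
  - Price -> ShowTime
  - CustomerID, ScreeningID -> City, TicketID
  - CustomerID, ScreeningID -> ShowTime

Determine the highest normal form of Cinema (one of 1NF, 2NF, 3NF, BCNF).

Candidate keys: {City, ScreeningID}, {CustomerID, ScreeningID}. Prime attributes: {City, CustomerID, ScreeningID}.
City, Seat -> Price: {City, Seat}⁺ = {City, Price, Seat, ShowTime}, which is not all of the attributes, so the left side is not a superkey — BCNF is violated.
City, Seat -> Price has non-prime {Price} on the right and a non-superkey on the left, so 3NF fails.
No non-prime attribute depends on a proper subset of any candidate key, so 2NF holds.

2NF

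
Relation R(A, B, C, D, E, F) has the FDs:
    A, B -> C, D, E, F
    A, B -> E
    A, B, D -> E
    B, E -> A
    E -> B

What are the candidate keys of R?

{A, B}, {E}

{E}⁺ = {A, B, C, D, E, F} — all of the relation — so {E} is a candidate key.
{A, B}⁺ = {A, B, C, D, E, F} — all of the relation — so {A, B} is a candidate key.
No proper subset of any of these is a key, and no other minimal superkey exists.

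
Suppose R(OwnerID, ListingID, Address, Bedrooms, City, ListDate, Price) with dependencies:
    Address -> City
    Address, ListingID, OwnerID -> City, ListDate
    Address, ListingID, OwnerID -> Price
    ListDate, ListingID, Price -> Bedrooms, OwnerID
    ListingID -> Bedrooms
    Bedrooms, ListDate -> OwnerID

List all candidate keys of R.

{Address, ListDate, ListingID}, {Address, ListingID, OwnerID}

Attributes never on any right-hand side: {Address, ListingID} — every candidate key must contain all of them.
{Address, ListDate, ListingID}⁺ = {Address, Bedrooms, City, ListDate, ListingID, OwnerID, Price} — all of the relation — so {Address, ListDate, ListingID} is a candidate key.
{Address, ListingID, OwnerID}⁺ = {Address, Bedrooms, City, ListDate, ListingID, OwnerID, Price} — all of the relation — so {Address, ListingID, OwnerID} is a candidate key.
These are minimal and exhaustive — every other superkey contains one of them.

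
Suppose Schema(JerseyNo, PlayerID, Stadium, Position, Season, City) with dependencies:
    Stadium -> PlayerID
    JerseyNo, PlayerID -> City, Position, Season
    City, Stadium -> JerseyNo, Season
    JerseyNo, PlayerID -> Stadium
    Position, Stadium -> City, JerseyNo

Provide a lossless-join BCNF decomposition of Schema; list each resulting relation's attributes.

{City, JerseyNo, Position, Season, Stadium}; {PlayerID, Stadium}

Candidate keys of the original relation: {City, Stadium}, {JerseyNo, PlayerID}, {JerseyNo, Stadium}, {Position, Stadium}.
Within {City, JerseyNo, PlayerID, Position, Season, Stadium}: {Stadium}⁺ ∩ {City, JerseyNo, PlayerID, Position, Season, Stadium} = {PlayerID, Stadium}, not the whole set, so Stadium -> PlayerID violates BCNF; decompose into {PlayerID, Stadium} and {City, JerseyNo, Position, Season, Stadium}.
{PlayerID, Stadium} has no BCNF violation.
{City, JerseyNo, Position, Season, Stadium} has no BCNF violation.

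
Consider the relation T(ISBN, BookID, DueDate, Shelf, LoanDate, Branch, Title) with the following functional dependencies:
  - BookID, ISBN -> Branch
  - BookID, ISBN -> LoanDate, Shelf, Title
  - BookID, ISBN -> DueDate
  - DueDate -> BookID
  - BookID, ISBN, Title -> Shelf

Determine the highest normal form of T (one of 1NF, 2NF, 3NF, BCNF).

3NF

Candidate keys: {BookID, ISBN}, {DueDate, ISBN}. Prime attributes: {BookID, DueDate, ISBN}.
For DueDate -> BookID we have {DueDate}⁺ = {BookID, DueDate}; {DueDate} is not a superkey, so BCNF fails.
Since {BookID} ⊆ prime attributes and every other non-superkey FD also has a prime right side, the schema is in 3NF.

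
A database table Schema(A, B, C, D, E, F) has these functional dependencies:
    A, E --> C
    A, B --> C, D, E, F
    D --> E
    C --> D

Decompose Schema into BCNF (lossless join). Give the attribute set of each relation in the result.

Candidate key of the original relation: {A, B}.
Within {A, B, C, D, E, F}: {A, E}⁺ ∩ {A, B, C, D, E, F} = {A, C, D, E}, not the whole set, so A, E --> C, D violates BCNF; decompose into {A, C, D, E} and {A, B, E, F}.
Within {A, C, D, E}: {D}⁺ ∩ {A, C, D, E} = {D, E}, not the whole set, so D --> E violates BCNF; decompose into {D, E} and {A, C, D}.
{D, E} has no BCNF violation.
Within {A, C, D}: {C}⁺ ∩ {A, C, D} = {C, D}, not the whole set, so C --> D violates BCNF; decompose into {C, D} and {A, C}.
{C, D} has no BCNF violation.
{A, C} has no BCNF violation.
{A, B, E, F} has no BCNF violation.

{A, B, E, F}; {A, C}; {C, D}; {D, E}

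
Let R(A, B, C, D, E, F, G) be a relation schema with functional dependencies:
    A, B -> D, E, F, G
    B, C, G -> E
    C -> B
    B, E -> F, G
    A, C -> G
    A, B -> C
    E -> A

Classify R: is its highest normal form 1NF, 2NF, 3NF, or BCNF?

3NF

Candidate keys: {A, B}, {A, C}, {B, E}, {C, E}, {C, G}. Prime attributes: {A, B, C, E, G}.
C -> B breaks BCNF: {C}⁺ = {B, C}, so {C} is not a superkey.
Its right-hand attributes {B} are all prime, as are those of every other non-superkey FD — the relation is in 3NF.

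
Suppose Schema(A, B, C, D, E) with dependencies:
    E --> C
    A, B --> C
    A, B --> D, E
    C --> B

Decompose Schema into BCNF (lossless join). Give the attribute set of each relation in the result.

{A, D, E}; {B, C}; {C, E}

Candidate keys of the original relation: {A, B}, {A, C}, {A, E}.
{A, B, C, D, E}: {E} determines {B, C, E} here but is not a superkey — split on E --> B, C, giving {B, C, E} and {A, D, E}.
{B, C, E}: {C} determines {B, C} here but is not a superkey — split on C --> B, giving {B, C} and {C, E}.
{B, C} is in BCNF.
{C, E} is in BCNF.
{A, D, E} is in BCNF.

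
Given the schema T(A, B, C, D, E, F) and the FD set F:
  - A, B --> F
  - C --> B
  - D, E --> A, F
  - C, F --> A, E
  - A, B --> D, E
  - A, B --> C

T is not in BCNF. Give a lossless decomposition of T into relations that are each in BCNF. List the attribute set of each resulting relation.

{A, D, E, F}; {B, C}; {C, D, E}

Candidate keys of the original relation: {A, B}, {A, C}, {B, D, E}, {C, D, E}, {C, F}.
In {A, B, C, D, E, F}, {C} is not a superkey ({C}⁺ restricted to this set is {B, C}), so split on C --> B into {B, C} and {A, C, D, E, F}.
{B, C} is in BCNF.
In {A, C, D, E, F}, {D, E} is not a superkey ({D, E}⁺ restricted to this set is {A, D, E, F}), so split on D, E --> A, F into {A, D, E, F} and {C, D, E}.
{A, D, E, F} is in BCNF.
{C, D, E} is in BCNF.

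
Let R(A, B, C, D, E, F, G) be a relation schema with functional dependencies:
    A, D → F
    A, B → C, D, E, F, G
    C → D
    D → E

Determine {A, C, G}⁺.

Start with {A, C, G}.
C → D applies; add {D} → now {A, C, D, G}.
D → E applies; add {E} → now {A, C, D, E, G}.
A, D → F applies; add {F} → now {A, C, D, E, F, G}.
No further FD applies.

{A, C, D, E, F, G}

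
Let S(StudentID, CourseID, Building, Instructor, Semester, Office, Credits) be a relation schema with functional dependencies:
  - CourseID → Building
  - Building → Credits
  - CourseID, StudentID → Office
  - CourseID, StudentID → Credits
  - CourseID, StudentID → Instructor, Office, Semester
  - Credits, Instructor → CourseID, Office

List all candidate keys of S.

{Building, Instructor, StudentID}, {CourseID, StudentID}, {Credits, Instructor, StudentID}

No FD produces {StudentID}, so it must be in every candidate key.
Closure of {CourseID, StudentID} is {Building, CourseID, Credits, Instructor, Office, Semester, StudentID}, the whole schema; {CourseID, StudentID} is a candidate key.
Closure of {Building, Instructor, StudentID} is {Building, CourseID, Credits, Instructor, Office, Semester, StudentID}, the whole schema; {Building, Instructor, StudentID} is a candidate key.
Closure of {Credits, Instructor, StudentID} is {Building, CourseID, Credits, Instructor, Office, Semester, StudentID}, the whole schema; {Credits, Instructor, StudentID} is a candidate key.
Any other superkey properly contains one of these, so there are no further candidate keys.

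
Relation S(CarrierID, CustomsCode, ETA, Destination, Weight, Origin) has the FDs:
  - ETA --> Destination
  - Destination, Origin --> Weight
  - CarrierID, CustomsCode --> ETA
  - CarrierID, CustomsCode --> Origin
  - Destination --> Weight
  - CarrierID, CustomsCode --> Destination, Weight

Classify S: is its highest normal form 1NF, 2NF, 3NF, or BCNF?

Candidate key: {CarrierID, CustomsCode}. Prime attributes: {CarrierID, CustomsCode}.
ETA --> Destination: {ETA}⁺ = {Destination, ETA, Weight}, which is not all of the attributes, so the left side is not a superkey — BCNF is violated.
ETA --> Destination has non-prime {Destination} on the right and a non-superkey on the left, so 3NF fails.
No non-prime attribute depends on a proper subset of any candidate key, so 2NF holds.

2NF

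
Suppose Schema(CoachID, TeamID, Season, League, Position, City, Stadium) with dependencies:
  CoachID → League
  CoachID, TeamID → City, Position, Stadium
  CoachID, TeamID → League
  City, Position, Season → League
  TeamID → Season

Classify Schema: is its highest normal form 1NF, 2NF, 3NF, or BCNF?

1NF

Candidate key: {CoachID, TeamID}. Prime attributes: {CoachID, TeamID}.
For CoachID → League we have {CoachID}⁺ = {CoachID, League}; {CoachID} is not a superkey, so BCNF fails.
CoachID → League has non-prime {League} on the right and a non-superkey on the left, so 3NF fails.
The proper key subset {CoachID} of {CoachID, TeamID} determines non-prime {League}, so the relation is not even in 2NF.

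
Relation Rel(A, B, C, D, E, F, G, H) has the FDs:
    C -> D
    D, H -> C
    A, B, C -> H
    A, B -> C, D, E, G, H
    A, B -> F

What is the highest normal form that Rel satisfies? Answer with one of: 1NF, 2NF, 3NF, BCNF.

2NF

Candidate key: {A, B}. Prime attributes: {A, B}.
C -> D: {C}⁺ = {C, D}, which is not all of the attributes, so the left side is not a superkey — BCNF is violated.
Because {D} is non-prime and the left side of C -> D is not a superkey, the relation is not in 3NF.
Checking every proper subset of each key, none determines a non-prime attribute — 2NF is satisfied.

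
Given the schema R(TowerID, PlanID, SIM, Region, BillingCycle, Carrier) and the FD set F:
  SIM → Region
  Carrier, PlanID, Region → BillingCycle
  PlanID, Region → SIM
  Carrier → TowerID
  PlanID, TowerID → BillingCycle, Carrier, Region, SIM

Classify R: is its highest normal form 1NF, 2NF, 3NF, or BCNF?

2NF

Candidate keys: {Carrier, PlanID}, {PlanID, TowerID}. Prime attributes: {Carrier, PlanID, TowerID}.
For SIM → Region we have {SIM}⁺ = {Region, SIM}; {SIM} is not a superkey, so BCNF fails.
SIM → Region has non-prime {Region} on the right and a non-superkey on the left, so 3NF fails.
Checking every proper subset of each key, none determines a non-prime attribute — 2NF is satisfied.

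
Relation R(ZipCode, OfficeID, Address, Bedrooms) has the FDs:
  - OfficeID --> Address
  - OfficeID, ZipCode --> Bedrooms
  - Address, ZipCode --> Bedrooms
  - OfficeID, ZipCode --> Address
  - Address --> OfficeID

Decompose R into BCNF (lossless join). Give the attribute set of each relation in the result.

Candidate keys of the original relation: {Address, ZipCode}, {OfficeID, ZipCode}.
{Address, Bedrooms, OfficeID, ZipCode}: {OfficeID} determines {Address, OfficeID} here but is not a superkey — split on OfficeID --> Address, giving {Address, OfficeID} and {Bedrooms, OfficeID, ZipCode}.
{Address, OfficeID} has no BCNF violation.
{Bedrooms, OfficeID, ZipCode} has no BCNF violation.

{Address, OfficeID}; {Bedrooms, OfficeID, ZipCode}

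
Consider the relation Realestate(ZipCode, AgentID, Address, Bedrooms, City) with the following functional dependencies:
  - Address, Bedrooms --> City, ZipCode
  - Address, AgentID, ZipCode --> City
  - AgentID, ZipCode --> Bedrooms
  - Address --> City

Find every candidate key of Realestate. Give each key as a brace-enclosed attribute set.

{Address, AgentID, Bedrooms}, {Address, AgentID, ZipCode}

Attributes never on any right-hand side: {Address, AgentID} — every candidate key must contain all of them.
{Address, AgentID, Bedrooms} is a candidate key since {Address, AgentID, Bedrooms}⁺ = {Address, AgentID, Bedrooms, City, ZipCode} covers every attribute.
{Address, AgentID, ZipCode} is a candidate key since {Address, AgentID, ZipCode}⁺ = {Address, AgentID, Bedrooms, City, ZipCode} covers every attribute.
These are minimal and exhaustive — every other superkey contains one of them.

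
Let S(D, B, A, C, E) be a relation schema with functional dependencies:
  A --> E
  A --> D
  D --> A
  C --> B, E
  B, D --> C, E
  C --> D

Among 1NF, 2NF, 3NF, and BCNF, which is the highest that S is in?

Candidate keys: {A, B}, {B, D}, {C}. Prime attributes: {A, B, C, D}.
For A --> E we have {A}⁺ = {A, D, E}; {A} is not a superkey, so BCNF fails.
Because {E} is non-prime and the left side of A --> E is not a superkey, the relation is not in 3NF.
{A} is a proper subset of the key {A, B}, and {A}⁺ contains the non-prime attribute {E} — a partial dependency, so 2NF is violated.

1NF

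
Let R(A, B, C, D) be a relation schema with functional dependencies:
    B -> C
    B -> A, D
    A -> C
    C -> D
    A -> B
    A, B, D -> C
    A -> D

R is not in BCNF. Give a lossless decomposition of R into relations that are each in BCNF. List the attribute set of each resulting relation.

Candidate keys of the original relation: {A}, {B}.
In {A, B, C, D}, {C} is not a superkey ({C}⁺ restricted to this set is {C, D}), so split on C -> D into {C, D} and {A, B, C}.
{C, D} has no BCNF violation.
{A, B, C} has no BCNF violation.

{A, B, C}; {C, D}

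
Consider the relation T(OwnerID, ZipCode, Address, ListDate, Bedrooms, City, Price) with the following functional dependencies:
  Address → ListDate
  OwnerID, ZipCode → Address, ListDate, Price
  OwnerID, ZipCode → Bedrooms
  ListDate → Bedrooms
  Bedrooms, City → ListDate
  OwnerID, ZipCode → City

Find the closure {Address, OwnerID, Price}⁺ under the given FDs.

{Address, Bedrooms, ListDate, OwnerID, Price}

Start with {Address, OwnerID, Price}.
Address → ListDate applies; add {ListDate} → now {Address, ListDate, OwnerID, Price}.
ListDate → Bedrooms applies; add {Bedrooms} → now {Address, Bedrooms, ListDate, OwnerID, Price}.
No further FD applies.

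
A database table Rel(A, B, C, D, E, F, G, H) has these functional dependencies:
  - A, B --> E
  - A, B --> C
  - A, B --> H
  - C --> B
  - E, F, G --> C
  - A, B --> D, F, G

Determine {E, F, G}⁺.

Start with {E, F, G}.
E, F, G --> C applies; add {C} → now {C, E, F, G}.
C --> B applies; add {B} → now {B, C, E, F, G}.
No further FD applies.

{B, C, E, F, G}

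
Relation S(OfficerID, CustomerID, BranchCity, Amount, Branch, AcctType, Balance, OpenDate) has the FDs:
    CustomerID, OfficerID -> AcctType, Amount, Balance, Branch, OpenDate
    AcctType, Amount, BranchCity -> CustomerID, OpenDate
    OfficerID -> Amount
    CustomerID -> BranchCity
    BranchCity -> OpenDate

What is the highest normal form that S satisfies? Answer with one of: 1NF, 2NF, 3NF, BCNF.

1NF

Candidate keys: {AcctType, BranchCity, OfficerID}, {CustomerID, OfficerID}. Prime attributes: {AcctType, BranchCity, CustomerID, OfficerID}.
AcctType, Amount, BranchCity -> CustomerID, OpenDate breaks BCNF: {AcctType, Amount, BranchCity}⁺ = {AcctType, Amount, BranchCity, CustomerID, OpenDate}, so {AcctType, Amount, BranchCity} is not a superkey.
Because {OpenDate} is non-prime and the left side of AcctType, Amount, BranchCity -> CustomerID, OpenDate is not a superkey, the relation is not in 3NF.
{CustomerID} is a proper subset of the key {CustomerID, OfficerID}, and {CustomerID}⁺ contains the non-prime attribute {OpenDate} — a partial dependency, so 2NF is violated.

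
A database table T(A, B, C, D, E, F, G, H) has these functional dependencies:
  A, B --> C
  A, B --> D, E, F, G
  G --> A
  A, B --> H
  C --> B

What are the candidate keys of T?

Closure of {A, B} is {A, B, C, D, E, F, G, H}, the whole schema; {A, B} is a candidate key.
Closure of {A, C} is {A, B, C, D, E, F, G, H}, the whole schema; {A, C} is a candidate key.
Closure of {B, G} is {A, B, C, D, E, F, G, H}, the whole schema; {B, G} is a candidate key.
Closure of {C, G} is {A, B, C, D, E, F, G, H}, the whole schema; {C, G} is a candidate key.
These are minimal and exhaustive — every other superkey contains one of them.

{A, B}, {A, C}, {B, G}, {C, G}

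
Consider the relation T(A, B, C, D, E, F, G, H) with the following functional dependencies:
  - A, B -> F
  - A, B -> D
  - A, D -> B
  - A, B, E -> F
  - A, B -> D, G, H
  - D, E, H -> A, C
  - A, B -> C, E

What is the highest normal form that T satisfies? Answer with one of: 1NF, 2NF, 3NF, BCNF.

BCNF

Candidate keys: {A, B}, {A, D}, {D, E, H}. Prime attributes: {A, B, D, E, H}.
The left-hand side of every FD is a superkey, so BCNF is satisfied.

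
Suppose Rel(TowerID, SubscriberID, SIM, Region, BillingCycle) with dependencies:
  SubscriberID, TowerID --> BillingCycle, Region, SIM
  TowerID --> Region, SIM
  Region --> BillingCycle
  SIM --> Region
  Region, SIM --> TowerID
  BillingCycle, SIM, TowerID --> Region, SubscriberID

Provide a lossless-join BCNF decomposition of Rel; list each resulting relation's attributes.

Candidate keys of the original relation: {SIM}, {TowerID}.
Within {BillingCycle, Region, SIM, SubscriberID, TowerID}: {Region}⁺ ∩ {BillingCycle, Region, SIM, SubscriberID, TowerID} = {BillingCycle, Region}, not the whole set, so Region --> BillingCycle violates BCNF; decompose into {BillingCycle, Region} and {Region, SIM, SubscriberID, TowerID}.
{BillingCycle, Region} has no BCNF violation.
{Region, SIM, SubscriberID, TowerID} has no BCNF violation.

{BillingCycle, Region}; {Region, SIM, SubscriberID, TowerID}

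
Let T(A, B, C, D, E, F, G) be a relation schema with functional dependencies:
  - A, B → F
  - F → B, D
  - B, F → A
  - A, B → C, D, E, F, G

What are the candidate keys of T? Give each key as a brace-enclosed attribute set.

{A, B}, {F}

{F} is a candidate key since {F}⁺ = {A, B, C, D, E, F, G} covers every attribute.
{A, B} is a candidate key since {A, B}⁺ = {A, B, C, D, E, F, G} covers every attribute.
No proper subset of any of these is a key, and no other minimal superkey exists.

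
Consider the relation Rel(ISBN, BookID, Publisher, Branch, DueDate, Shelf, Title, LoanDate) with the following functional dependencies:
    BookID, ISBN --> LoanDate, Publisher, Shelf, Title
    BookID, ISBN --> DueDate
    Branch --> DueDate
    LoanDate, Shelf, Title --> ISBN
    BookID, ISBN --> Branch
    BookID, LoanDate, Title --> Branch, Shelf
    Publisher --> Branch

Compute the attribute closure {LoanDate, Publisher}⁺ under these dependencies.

{Branch, DueDate, LoanDate, Publisher}

Start with {LoanDate, Publisher}.
Publisher --> Branch applies; add {Branch} → now {Branch, LoanDate, Publisher}.
Branch --> DueDate applies; add {DueDate} → now {Branch, DueDate, LoanDate, Publisher}.
No further FD applies.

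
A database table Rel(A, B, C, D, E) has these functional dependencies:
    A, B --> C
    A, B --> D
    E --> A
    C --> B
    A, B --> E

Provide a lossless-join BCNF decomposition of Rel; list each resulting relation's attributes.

{A, E}; {B, C}; {C, D, E}

Candidate keys of the original relation: {A, B}, {A, C}, {B, E}, {C, E}.
Within {A, B, C, D, E}: {E}⁺ ∩ {A, B, C, D, E} = {A, E}, not the whole set, so E --> A violates BCNF; decompose into {A, E} and {B, C, D, E}.
{A, E} is in BCNF.
Within {B, C, D, E}: {C}⁺ ∩ {B, C, D, E} = {B, C}, not the whole set, so C --> B violates BCNF; decompose into {B, C} and {C, D, E}.
{B, C} is in BCNF.
{C, D, E} is in BCNF.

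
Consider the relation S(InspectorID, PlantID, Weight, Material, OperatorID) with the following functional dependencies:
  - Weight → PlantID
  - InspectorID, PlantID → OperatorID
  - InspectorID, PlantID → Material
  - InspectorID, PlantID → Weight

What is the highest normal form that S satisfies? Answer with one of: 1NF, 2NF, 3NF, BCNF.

Candidate keys: {InspectorID, PlantID}, {InspectorID, Weight}. Prime attributes: {InspectorID, PlantID, Weight}.
For Weight → PlantID we have {Weight}⁺ = {PlantID, Weight}; {Weight} is not a superkey, so BCNF fails.
Since {PlantID} ⊆ prime attributes and every other non-superkey FD also has a prime right side, the schema is in 3NF.

3NF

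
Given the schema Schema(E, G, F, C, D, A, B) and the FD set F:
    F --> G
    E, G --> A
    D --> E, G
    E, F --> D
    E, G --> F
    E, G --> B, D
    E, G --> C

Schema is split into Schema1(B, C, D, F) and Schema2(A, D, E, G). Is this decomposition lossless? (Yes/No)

Common attributes: {D}; their closure is {A, B, C, D, E, F, G}.
Schema1 is contained in that closure, so Schema1 ∩ Schema2 --> Schema1 holds and the join is lossless.

Yes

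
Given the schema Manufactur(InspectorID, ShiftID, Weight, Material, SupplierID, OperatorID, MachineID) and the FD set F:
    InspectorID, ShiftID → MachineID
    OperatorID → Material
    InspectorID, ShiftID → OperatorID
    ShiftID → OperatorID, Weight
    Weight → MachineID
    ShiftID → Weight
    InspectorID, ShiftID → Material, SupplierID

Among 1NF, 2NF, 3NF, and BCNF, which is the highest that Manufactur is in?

1NF

Candidate key: {InspectorID, ShiftID}. Prime attributes: {InspectorID, ShiftID}.
OperatorID → Material: {OperatorID}⁺ = {Material, OperatorID}, which is not all of the attributes, so the left side is not a superkey — BCNF is violated.
OperatorID → Material determines the non-prime attribute {Material} from a non-superkey — 3NF is violated.
Since {ShiftID} ⊂ {InspectorID, ShiftID} and {ShiftID}⁺ ⊇ {MachineID, Material, OperatorID, Weight} with {MachineID, Material, OperatorID, Weight} non-prime, there is a partial dependency; 2NF fails.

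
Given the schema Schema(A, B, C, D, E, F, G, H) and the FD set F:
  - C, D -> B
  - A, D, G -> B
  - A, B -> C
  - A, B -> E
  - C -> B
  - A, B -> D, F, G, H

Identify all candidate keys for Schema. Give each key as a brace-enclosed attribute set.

No FD produces {A}, so it must be in every candidate key.
{A, B}⁺ = {A, B, C, D, E, F, G, H}, which is every attribute, so {A, B} is a candidate key.
{A, C}⁺ = {A, B, C, D, E, F, G, H}, which is every attribute, so {A, C} is a candidate key.
{A, D, G}⁺ = {A, B, C, D, E, F, G, H}, which is every attribute, so {A, D, G} is a candidate key.
These are minimal and exhaustive — every other superkey contains one of them.

{A, B}, {A, C}, {A, D, G}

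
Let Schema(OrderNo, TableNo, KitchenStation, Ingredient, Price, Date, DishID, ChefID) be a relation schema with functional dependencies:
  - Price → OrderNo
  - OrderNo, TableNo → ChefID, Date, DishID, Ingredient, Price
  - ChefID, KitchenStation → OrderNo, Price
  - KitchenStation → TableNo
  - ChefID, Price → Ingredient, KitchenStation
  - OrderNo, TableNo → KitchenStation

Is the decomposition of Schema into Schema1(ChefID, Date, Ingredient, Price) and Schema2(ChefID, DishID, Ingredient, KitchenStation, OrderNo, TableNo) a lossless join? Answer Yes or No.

No

Schema1 ∩ Schema2 = {ChefID, Ingredient}; its closure under F is {ChefID, Ingredient}.
The closure covers neither Schema1 nor Schema2 entirely; the join is not lossless.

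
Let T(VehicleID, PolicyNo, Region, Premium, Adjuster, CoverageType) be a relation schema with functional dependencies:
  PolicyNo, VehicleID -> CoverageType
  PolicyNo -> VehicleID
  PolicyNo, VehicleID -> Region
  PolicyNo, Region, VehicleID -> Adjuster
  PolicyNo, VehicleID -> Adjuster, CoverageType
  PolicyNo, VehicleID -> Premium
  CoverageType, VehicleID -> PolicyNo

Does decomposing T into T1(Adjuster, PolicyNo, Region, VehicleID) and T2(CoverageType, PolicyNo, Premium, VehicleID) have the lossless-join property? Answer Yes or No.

Yes

Common attributes: {PolicyNo, VehicleID}; their closure is {Adjuster, CoverageType, PolicyNo, Premium, Region, VehicleID}.
Since T1 ⊆ {Adjuster, CoverageType, PolicyNo, Premium, Region, VehicleID}, the intersection is a superkey of T1; the decomposition is lossless.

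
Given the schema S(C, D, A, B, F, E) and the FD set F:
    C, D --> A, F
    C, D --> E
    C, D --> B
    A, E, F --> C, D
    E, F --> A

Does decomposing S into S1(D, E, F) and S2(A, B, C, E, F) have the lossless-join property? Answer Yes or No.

Yes

The shared attributes are {E, F} and {E, F}⁺ = {A, B, C, D, E, F}.
This includes all of S1, so the common attributes are a superkey of S1 — the join is lossless.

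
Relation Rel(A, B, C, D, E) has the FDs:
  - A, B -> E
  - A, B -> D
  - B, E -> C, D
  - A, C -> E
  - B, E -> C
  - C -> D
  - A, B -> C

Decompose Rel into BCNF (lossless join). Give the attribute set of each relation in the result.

Candidate key of the original relation: {A, B}.
Within {A, B, C, D, E}: {B, E}⁺ ∩ {A, B, C, D, E} = {B, C, D, E}, not the whole set, so B, E -> C, D violates BCNF; decompose into {B, C, D, E} and {A, B, E}.
Within {B, C, D, E}: {C}⁺ ∩ {B, C, D, E} = {C, D}, not the whole set, so C -> D violates BCNF; decompose into {C, D} and {B, C, E}.
{C, D}: every determinant is a superkey — BCNF.
{B, C, E}: every determinant is a superkey — BCNF.
{A, B, E}: every determinant is a superkey — BCNF.

{A, B, E}; {B, C, E}; {C, D}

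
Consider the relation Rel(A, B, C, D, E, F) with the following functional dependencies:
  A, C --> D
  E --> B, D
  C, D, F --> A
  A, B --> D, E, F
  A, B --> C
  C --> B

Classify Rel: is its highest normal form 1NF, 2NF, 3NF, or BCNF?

Candidate keys: {A, B}, {A, C}, {A, E}, {C, D, F}, {C, E, F}. Prime attributes: {A, B, C, D, E, F}.
E --> B, D breaks BCNF: {E}⁺ = {B, D, E}, so {E} is not a superkey.
Its right-hand attributes {B, D} are all prime, as are those of every other non-superkey FD — the relation is in 3NF.

3NF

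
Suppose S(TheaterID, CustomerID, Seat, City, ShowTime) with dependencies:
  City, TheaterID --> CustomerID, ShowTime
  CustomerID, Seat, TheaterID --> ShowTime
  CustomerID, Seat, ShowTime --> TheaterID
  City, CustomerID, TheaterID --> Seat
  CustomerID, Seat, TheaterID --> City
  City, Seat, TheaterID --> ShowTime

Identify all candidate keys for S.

Closure of {City, TheaterID} is {City, CustomerID, Seat, ShowTime, TheaterID}, the whole schema; {City, TheaterID} is a candidate key.
Closure of {CustomerID, Seat, ShowTime} is {City, CustomerID, Seat, ShowTime, TheaterID}, the whole schema; {CustomerID, Seat, ShowTime} is a candidate key.
Closure of {CustomerID, Seat, TheaterID} is {City, CustomerID, Seat, ShowTime, TheaterID}, the whole schema; {CustomerID, Seat, TheaterID} is a candidate key.
These are minimal and exhaustive — every other superkey contains one of them.

{City, TheaterID}, {CustomerID, Seat, ShowTime}, {CustomerID, Seat, TheaterID}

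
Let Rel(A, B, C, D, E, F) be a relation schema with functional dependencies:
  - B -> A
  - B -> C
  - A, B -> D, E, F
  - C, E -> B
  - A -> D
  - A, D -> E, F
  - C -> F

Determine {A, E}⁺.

{A, D, E, F}

Start with {A, E}.
A -> D applies; add {D} → now {A, D, E}.
A, D -> E, F applies; add {F} → now {A, D, E, F}.
No further FD applies.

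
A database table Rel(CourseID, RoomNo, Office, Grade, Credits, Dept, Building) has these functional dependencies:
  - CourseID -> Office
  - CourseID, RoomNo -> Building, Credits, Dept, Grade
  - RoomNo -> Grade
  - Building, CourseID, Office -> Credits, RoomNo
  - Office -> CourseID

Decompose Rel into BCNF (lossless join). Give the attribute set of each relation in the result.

{Building, CourseID, Credits, Dept, RoomNo}; {CourseID, Office}; {Grade, RoomNo}

Candidate keys of the original relation: {Building, CourseID}, {Building, Office}, {CourseID, RoomNo}, {Office, RoomNo}.
In {Building, CourseID, Credits, Dept, Grade, Office, RoomNo}, {CourseID} is not a superkey ({CourseID}⁺ restricted to this set is {CourseID, Office}), so split on CourseID -> Office into {CourseID, Office} and {Building, CourseID, Credits, Dept, Grade, RoomNo}.
{CourseID, Office} has no BCNF violation.
In {Building, CourseID, Credits, Dept, Grade, RoomNo}, {RoomNo} is not a superkey ({RoomNo}⁺ restricted to this set is {Grade, RoomNo}), so split on RoomNo -> Grade into {Grade, RoomNo} and {Building, CourseID, Credits, Dept, RoomNo}.
{Grade, RoomNo} has no BCNF violation.
{Building, CourseID, Credits, Dept, RoomNo} has no BCNF violation.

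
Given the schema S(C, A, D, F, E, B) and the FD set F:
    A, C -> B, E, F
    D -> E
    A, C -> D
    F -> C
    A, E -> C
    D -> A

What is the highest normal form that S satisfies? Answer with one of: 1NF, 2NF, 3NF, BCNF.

Candidate keys: {A, C}, {A, E}, {A, F}, {D}. Prime attributes: {A, C, D, E, F}.
For F -> C we have {F}⁺ = {C, F}; {F} is not a superkey, so BCNF fails.
Its right-hand attributes {C} are all prime, as are those of every other non-superkey FD — the relation is in 3NF.

3NF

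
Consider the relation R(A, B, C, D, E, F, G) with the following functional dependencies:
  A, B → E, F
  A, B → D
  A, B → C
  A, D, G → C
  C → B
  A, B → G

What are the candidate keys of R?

{A} never appears on the right of any FD, so every key must include it.
{A, B} is a candidate key since {A, B}⁺ = {A, B, C, D, E, F, G} covers every attribute.
{A, C} is a candidate key since {A, C}⁺ = {A, B, C, D, E, F, G} covers every attribute.
{A, D, G} is a candidate key since {A, D, G}⁺ = {A, B, C, D, E, F, G} covers every attribute.
Any other superkey properly contains one of these, so there are no further candidate keys.

{A, B}, {A, C}, {A, D, G}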